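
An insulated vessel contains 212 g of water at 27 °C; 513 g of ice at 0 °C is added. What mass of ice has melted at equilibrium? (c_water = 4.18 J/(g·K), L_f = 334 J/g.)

Water can give up m c ΔT = 212×4.18×27 = 23926 J before reaching 0 °C.
Melting all 513 g of ice would need 513×334 = 171342 J.
23926 J < 171342 J, so only part of the ice melts and the system sits at 0 °C.
Mass melted = 23926/334 ≈ 71.64 g.

m_melted ≈ 71.6 g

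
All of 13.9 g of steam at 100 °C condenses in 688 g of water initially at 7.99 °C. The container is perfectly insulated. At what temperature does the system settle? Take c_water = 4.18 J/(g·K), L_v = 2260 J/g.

T_f ≈ 20.5 °C

Let T be the final temperature. ΣQ_i = 0:
condense steam: −13.9·2260 = −31414; condensed water 100 °C→T: 58.1(T − 100); original water: 2875.8(T − 7.99)
2933.9 T = 31414 + 5810.2 + 22978 = 60202
T ≈ 20.52 °C (< 100 °C, so full condensation is consistent).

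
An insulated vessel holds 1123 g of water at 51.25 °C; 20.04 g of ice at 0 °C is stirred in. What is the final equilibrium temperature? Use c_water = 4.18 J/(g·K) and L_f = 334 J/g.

Sum of m c ΔT and latent-heat terms is zero:
fusion: m_ice L_f = 20.04×334 = 6693.4; meltwater 0→T: 20.04×4.18×T = 83.77 T; water cools: 1123×4.18×(T − 51.25) = 4694.1(T − 51.25)
4777.9 T = 240575 − 6693.4 = 233881
T ≈ 48.95 °C. Since T > 0 °C, the all-ice-melts assumption holds.

T_f ≈ 49.0 °C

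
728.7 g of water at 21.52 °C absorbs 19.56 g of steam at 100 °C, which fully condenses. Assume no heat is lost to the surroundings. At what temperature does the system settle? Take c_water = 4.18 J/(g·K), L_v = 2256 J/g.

T_f ≈ 37.7 °C

Net heat exchanged in the isolated system is zero:
steam→water at 100 °C releases m L_v = 19.56×2256 = 44127
  condensate cools 100→T: 19.56×4.18×(T − 100) = 81.76(T − 100)
  original water: 3046(T − 21.52)
3127.7 T = 44127 + 8176.1 + 65549 = 117853
T ≈ 37.68 °C — below 100 °C, confirming all the steam condensed.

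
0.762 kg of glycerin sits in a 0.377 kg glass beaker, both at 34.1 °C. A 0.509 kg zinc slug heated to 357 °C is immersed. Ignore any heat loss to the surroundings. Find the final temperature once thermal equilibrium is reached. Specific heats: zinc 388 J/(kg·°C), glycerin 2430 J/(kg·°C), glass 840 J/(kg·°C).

T_f = Σ m_i c_i T_i / Σ m_i c_i:
T_f = (197.49*357 + 1851.7*34.1 + 316.68*34.1) / (197.49 + 1851.7 + 316.68)
    = 144445 / 2365.8 ≈ 61.05 °C

T_f ≈ 61.1 °C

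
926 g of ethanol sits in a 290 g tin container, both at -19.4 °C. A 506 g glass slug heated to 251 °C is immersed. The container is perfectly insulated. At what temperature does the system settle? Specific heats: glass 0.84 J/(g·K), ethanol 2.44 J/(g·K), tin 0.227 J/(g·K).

Let T be the final temperature. ΣQ_i = 0:
506×0.84×(T − 251) + 926×2.44×(T − (-19.4)) + 290×0.227×(T − (-19.4)) = 0
2750.3 T = 61575
T ≈ 22.39 °C

T_f ≈ 22.4 °C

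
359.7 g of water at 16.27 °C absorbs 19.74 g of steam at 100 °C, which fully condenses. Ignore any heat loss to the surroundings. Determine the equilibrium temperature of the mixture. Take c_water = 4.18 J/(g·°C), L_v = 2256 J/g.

T_f ≈ 48.7 °C

Net heat exchanged in the isolated system is zero:
steam→water at 100 °C releases m L_v = 19.74×2256 = 44533
  condensed water 100 °C→T: 82.51(T − 100)
  original water: 1503.5(T − 16.27)
1586.1 T = 44533 + 8251.3 + 24463 = 77247
T ≈ 48.70 °C, under the boiling point, so the assumption holds.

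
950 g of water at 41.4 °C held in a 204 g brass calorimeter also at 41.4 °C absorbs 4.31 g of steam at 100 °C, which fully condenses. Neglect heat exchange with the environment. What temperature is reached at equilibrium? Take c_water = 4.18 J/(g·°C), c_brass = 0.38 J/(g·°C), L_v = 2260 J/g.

T_f ≈ 44.1 °C

Heat gained plus heat lost sum to zero:
condense steam: −4.31×2260 = −9740.6
  condensed water 100 °C→T: 18.02(T − 100)
  original water: 3971(T − 41.4)
  brass cup: 204×0.38×(T − 41.4) = 77.52(T − 41.4)
4066.5 T = 9740.6 + 1801.6 + 167609 = 179151
T ≈ 44.05 °C, under the boiling point, so the assumption holds.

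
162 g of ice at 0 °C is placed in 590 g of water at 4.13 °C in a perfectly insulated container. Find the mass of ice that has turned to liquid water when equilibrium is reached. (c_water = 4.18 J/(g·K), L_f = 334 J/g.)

m_melted ≈ 30.5 g

Cooling the water to 0 °C releases 590·4.18·4.13 = 10185 J.
To melt every bit of ice: 162·334 = 54108 J.
10185 J < 54108 J, so only part of the ice melts and the system sits at 0 °C.
Mass melted = 10185/334 ≈ 30.5 g.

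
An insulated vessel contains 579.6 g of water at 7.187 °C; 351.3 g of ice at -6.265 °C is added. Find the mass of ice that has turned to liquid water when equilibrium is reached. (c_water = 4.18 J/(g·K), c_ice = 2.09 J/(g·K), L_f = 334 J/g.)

Heat available from the water dropping to 0 °C: 579.6·4.18·7.187 = 17412 J.
Warming the ice to 0 °C takes 351.3·2.09·6.265 = 4599.9 J, leaving 12812 J for melting.
To melt every bit of ice: 351.3·334 = 117334 J.
That's not enough to melt it all — equilibrium is at 0 °C with ice remaining.
m_melted·334 = 12812  ⇒  m_melted ≈ 38.36 g.

m_melted ≈ 38.4 g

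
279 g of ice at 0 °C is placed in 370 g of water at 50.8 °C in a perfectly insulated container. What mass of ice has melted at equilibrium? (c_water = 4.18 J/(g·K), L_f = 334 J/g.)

m_melted ≈ 235 g

Cooling the water to 0 °C releases 370×4.18×50.8 = 78567 J.
Melting all 279 g of ice would need 279×334 = 93186 J.
That's not enough to melt it all — equilibrium is at 0 °C with ice remaining.
m_melted×334 = 78567  ⇒  m_melted ≈ 235.2 g.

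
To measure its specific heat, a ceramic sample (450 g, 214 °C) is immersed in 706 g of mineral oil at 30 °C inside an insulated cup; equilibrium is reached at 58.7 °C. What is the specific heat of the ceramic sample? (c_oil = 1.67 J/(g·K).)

c ≈ 0.484 J/(g·K)

Setting the total heat transfer to zero:
450·c·(58.7 − 214) + 706·1.67·(58.7 − 30) = 0
-69885 c = -33838
c = -33838/-69885 ≈ 0.4842 J/(g·K)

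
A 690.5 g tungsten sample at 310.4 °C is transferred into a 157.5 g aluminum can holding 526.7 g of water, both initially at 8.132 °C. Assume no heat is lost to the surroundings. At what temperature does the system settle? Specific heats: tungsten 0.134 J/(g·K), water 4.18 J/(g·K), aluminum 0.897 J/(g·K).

Heat gained plus heat lost sum to zero:
690.5*0.134*(T − 310.4) + 526.7*4.18*(T − 8.132) + 157.5*0.897*(T − 8.132) = 0
(92.53 + 2201.6 + 141.28) T = 92.53*310.4 + 2201.6*8.132 + 141.28*8.132
T = 47773 / 2435.4 = 19.6 °C

T_f ≈ 19.6 °C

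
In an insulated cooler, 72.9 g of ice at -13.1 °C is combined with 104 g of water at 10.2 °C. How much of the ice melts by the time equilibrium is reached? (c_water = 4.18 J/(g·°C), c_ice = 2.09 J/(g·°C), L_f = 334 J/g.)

Cooling the water to 0 °C releases 104×4.18×10.2 = 4434.1 J.
Warming the ice to 0 °C takes 72.9×2.09×13.1 = 1995.9 J, leaving 2438.2 J for melting.
Melting all 72.9 g of ice would need 72.9×334 = 24349 J.
Since 2438.2 < 24349 J, not all the ice melts; equilibrium is at 0 °C.
Mass melted = 2438.2/334 ≈ 7.3 g.

m_melted ≈ 7.3 g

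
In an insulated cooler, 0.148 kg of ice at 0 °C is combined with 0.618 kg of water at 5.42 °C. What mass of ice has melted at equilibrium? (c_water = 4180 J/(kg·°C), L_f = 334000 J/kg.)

m_melted ≈ 0.0419 kg

Cooling the water to 0 °C releases 0.618×4180×5.42 = 14001 J.
To melt every bit of ice: 0.148×334000 = 49432 J.
That's not enough to melt it all — equilibrium is at 0 °C with ice remaining.
Mass melted = 14001/334000 ≈ 0.04192 kg.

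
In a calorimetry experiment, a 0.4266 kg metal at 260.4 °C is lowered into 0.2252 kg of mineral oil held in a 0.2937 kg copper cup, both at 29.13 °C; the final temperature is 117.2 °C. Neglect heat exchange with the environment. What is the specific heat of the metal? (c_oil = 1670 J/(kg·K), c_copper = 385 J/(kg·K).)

c ≈ 705 J/(kg·K)

Conservation of energy gives ΣQ = 0:
0.4266×c×(117.2 − 260.4) + 0.2252×1670×(117.2 − 29.13) + 0.2937×385×(117.2 − 29.13) = 0
-61.09 c = -43080
c = -43080/-61.09 ≈ 705.2 J/(kg·K)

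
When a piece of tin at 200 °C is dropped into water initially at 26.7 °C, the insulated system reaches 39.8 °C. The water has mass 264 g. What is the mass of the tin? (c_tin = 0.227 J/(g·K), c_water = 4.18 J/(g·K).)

Heat lost by the tin = heat gained by the water:
m·0.227·(200 − 39.8) = 264·4.18·(39.8 − 26.7)
36.37 m = 14456  ⇒  m ≈ 397.5 g

m ≈ 398 g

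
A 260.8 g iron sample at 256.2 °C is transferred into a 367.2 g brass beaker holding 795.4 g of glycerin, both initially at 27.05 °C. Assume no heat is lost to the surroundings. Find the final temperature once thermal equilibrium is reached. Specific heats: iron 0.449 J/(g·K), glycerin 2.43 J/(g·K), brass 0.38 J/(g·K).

T_f ≈ 39.3 °C

T_f is the heat-capacity-weighted average of the initial temperatures:
T_f = (117.1×256.2 + 1932.8×27.05 + 139.54×27.05) / (117.1 + 1932.8 + 139.54)
    = 86058 / 2189.5 ≈ 39.31 °C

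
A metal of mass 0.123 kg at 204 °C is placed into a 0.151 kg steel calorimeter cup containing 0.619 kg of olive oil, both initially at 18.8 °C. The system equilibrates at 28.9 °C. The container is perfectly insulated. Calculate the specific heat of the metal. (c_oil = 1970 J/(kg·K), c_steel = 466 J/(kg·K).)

c ≈ 605 J/(kg·K)

Energy conservation, ΣQ = 0:
0.123×c×(28.9 − 204) + 0.619×1970×(28.9 − 18.8) + 0.151×466×(28.9 − 18.8) = 0
-21.54 c = -13027
c = -13027/-21.54 ≈ 604.9 J/(kg·K)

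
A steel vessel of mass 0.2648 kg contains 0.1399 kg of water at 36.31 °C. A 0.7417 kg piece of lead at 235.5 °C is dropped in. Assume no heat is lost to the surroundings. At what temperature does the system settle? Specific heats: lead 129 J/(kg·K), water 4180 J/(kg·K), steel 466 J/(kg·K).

Conservation of energy gives ΣQ = 0:
0.7417·129·(T − 235.5) + 0.1399·4180·(T − 36.31) + 0.2648·466·(T − 36.31) = 0
(95.68 + 584.78 + 123.4) T = 95.68·235.5 + 584.78·36.31 + 123.4·36.31
T = 48246/803.86 ≈ 60.02 °C

T_f ≈ 60.0 °C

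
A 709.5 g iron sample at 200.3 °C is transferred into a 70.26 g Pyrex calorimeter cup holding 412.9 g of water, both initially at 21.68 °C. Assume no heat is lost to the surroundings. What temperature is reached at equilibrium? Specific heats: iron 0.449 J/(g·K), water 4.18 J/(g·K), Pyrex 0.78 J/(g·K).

T_f ≈ 48.8 °C

Heat gained plus heat lost sum to zero:
709.5·0.449·(T − 200.3) + 412.9·4.18·(T − 21.68) + 70.26·0.78·(T − 21.68) = 0
318.57(T − 200.3) + 1725.9(T − 21.68) + 54.8(T − 21.68) = 0
2099.3 T = 102415
T = 102415/2099.3 ≈ 48.79 °C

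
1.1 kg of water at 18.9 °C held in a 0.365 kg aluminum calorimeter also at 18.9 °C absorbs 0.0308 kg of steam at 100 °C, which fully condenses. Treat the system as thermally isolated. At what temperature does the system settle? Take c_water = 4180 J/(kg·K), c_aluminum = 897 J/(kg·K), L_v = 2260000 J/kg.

Energy conservation, ΣQ = 0:
condense steam: −0.0308×2260000 = −69608; condensed water 100 °C→T: 128.74(T − 100); original water: 4598(T − 18.9); cup: 327.4(T − 18.9)
5054.1 T = 69608 + 12874 + 93090 = 175573
T ≈ 34.74 °C — below 100 °C, confirming all the steam condensed.

T_f ≈ 34.7 °C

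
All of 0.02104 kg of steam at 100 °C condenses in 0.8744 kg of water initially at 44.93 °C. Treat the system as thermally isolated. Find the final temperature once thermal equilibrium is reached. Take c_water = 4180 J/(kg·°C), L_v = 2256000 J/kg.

Sum of m c ΔT and latent-heat terms is zero:
latent heat released on condensation: 0.02104·2256000 = 47466
  condensed water 100 °C→T: 87.95(T − 100)
  water warms: 0.8744·4180·(T − 44.93) = 3655(T − 44.93)
3742.9 T = 47466 + 8794.7 + 164219 = 220480
T ≈ 58.91 °C (< 100 °C, so full condensation is consistent).

T_f ≈ 58.9 °C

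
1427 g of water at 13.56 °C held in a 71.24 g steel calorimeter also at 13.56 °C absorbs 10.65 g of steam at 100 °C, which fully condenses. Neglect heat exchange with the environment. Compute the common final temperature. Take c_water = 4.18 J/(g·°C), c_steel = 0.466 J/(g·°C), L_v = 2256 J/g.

Conservation of energy gives ΣQ = 0:
latent heat released on condensation: 10.65·2256 = 24026
  condensed water 100 °C→T: 44.52(T − 100)
  original water: 5964.9(T − 13.56)
  steel cup: 71.24·0.466·(T − 13.56) = 33.2(T − 13.56)
6042.6 T = 24026 + 4451.7 + 81334 = 109812
T ≈ 18.17 °C (< 100 °C, so full condensation is consistent).

T_f ≈ 18.2 °C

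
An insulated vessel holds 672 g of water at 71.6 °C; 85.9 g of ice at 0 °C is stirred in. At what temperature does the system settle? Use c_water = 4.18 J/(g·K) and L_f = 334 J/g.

T_f ≈ 54.4 °C

Energy conservation, ΣQ = 0:
fusion: m_ice L_f = 85.9·334 = 28691
  warm the meltwater: 359.06 T
  water: 2809(T − 71.6)
3168 T = 201122 − 28691 = 172431
T ≈ 54.43 °C — above 0 °C, consistent with complete melting.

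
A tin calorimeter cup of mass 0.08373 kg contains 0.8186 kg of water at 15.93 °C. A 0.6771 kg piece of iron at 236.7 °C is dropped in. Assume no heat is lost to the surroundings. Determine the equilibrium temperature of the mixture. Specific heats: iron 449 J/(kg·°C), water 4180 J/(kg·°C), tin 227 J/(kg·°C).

Conservation of energy gives ΣQ = 0:
0.6771×449×(T − 236.7) + 0.8186×4180×(T − 15.93) + 0.08373×227×(T − 15.93) = 0
304.02(T − 236.7) + 3421.7(T − 15.93) + 19.01(T − 15.93) = 0
(304.02 + 3421.7 + 19.01) T = 304.02×236.7 + 3421.7×15.93 + 19.01×15.93
T ≈ 33.85 °C

T_f ≈ 33.9 °C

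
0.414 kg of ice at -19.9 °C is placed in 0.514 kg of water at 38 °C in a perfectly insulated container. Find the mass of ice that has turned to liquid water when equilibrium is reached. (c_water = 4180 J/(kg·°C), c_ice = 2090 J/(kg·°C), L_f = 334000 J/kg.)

Cooling the water to 0 °C releases 0.514×4180×38 = 81644 J.
Warming the ice to 0 °C takes 0.414×2090×19.9 = 17219 J, leaving 64425 J for melting.
Fully melting the ice requires m_ice L_f = 0.414×334000 = 138276 J.
64425 J < 138276 J, so only part of the ice melts and the system sits at 0 °C.
Mass melted = 64425/334000 ≈ 0.1929 kg.

m_melted ≈ 0.193 kg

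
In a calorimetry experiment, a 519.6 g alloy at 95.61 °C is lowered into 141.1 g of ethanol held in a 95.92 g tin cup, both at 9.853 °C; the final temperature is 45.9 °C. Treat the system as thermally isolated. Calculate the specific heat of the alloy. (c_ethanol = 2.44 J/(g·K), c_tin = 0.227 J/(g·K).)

Conservation of energy gives ΣQ = 0:
519.6×c×(45.9 − 95.61) + 141.1×2.44×(45.9 − 9.853) + 95.92×0.227×(45.9 − 9.853) = 0
-25829 c = -13195
c = -13195/-25829 ≈ 0.5109 J/(g·K)

c ≈ 0.511 J/(g·K)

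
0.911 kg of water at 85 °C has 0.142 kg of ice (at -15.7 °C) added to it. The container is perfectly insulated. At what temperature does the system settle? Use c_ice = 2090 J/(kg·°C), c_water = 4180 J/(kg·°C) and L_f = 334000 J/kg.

Taking heat into each body as positive, Σ m c ΔT = 0:
warm ice to 0 °C: 0.142·2090·(0 − (-15.7)) = 4659.4; latent heat to melt: 0.142·334000 = 47428; warm the meltwater: 593.56 T; water cools: 0.911·4180·(T − 85) = 3808(T − 85)
4401.5 T = 323678 − 52087 = 271591
T ≈ 61.70 °C (positive, so assuming full melt was valid).

T_f ≈ 61.7 °C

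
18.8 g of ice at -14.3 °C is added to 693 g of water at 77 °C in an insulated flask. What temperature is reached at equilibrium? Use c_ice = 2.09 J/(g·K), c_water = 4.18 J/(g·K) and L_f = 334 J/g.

Energy conservation, ΣQ = 0:
warm ice to 0 °C: 18.8×2.09×(0 − (-14.3)) = 561.88
  fusion: m_ice L_f = 18.8×334 = 6279.2
  warm the meltwater: 78.58 T
  water cools: 693×4.18×(T − 77) = 2896.7(T − 77)
2975.3 T = 223049 − 6841.1 = 216208
T ≈ 72.67 °C. Since T > 0 °C, the all-ice-melts assumption holds.

T_f ≈ 72.7 °C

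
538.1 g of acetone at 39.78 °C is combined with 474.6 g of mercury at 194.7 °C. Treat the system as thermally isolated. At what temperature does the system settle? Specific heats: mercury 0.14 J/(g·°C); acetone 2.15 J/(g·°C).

Setting the total heat transfer to zero:
474.6×0.14×(T − 194.7) + 538.1×2.15×(T − 39.78) = 0
(66.44 + 1156.9) T = 66.44×194.7 + 1156.9×39.78
T ≈ 48.19 °C

T_f ≈ 48.2 °C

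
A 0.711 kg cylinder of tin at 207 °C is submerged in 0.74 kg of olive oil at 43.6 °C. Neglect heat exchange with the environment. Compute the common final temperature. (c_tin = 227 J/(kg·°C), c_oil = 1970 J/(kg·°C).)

Energy conservation, ΣQ = 0:
0.711×227×(T − 207) + 0.74×1970×(T − 43.6) = 0
161.4(T − 207) + 1457.8(T − 43.6) = 0
1619.2 T = 96969
T ≈ 59.89 °C

T_f ≈ 59.9 °C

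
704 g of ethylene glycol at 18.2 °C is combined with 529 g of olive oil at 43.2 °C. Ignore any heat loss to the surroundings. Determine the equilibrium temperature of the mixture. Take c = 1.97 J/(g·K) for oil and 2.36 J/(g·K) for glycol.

T_f ≈ 27.8 °C

Heat lost by the oil equals heat gained by the glycol:
529*1.97*(43.2 − T) = 704*2.36*(T − 18.2)
1042.1(43.2 − T) = 1661.4(T − 18.2)
2703.6 T = 75258  ⇒  T ≈ 27.84 °C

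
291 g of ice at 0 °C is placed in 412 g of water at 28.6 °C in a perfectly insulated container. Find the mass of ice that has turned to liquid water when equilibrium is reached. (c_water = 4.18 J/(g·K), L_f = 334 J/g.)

Water can give up m c ΔT = 412×4.18×28.6 = 49254 J before reaching 0 °C.
Fully melting the ice requires m_ice L_f = 291×334 = 97194 J.
49254 J < 97194 J, so only part of the ice melts and the system sits at 0 °C.
Mass melted = 49254/334 ≈ 147.5 g.

m_melted ≈ 147 g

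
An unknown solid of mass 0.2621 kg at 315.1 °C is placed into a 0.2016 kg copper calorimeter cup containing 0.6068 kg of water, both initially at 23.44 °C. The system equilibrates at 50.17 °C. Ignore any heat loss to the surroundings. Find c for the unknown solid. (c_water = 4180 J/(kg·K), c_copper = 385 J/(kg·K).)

Energy conservation, ΣQ = 0:
0.2621·c·(50.17 − 315.1) + 0.6068·4180·(50.17 − 23.44) + 0.2016·385·(50.17 − 23.44) = 0
-69.44 c = -69873
c = -69873/-69.44 ≈ 1006 J/(kg·K)

c ≈ 1010 J/(kg·K)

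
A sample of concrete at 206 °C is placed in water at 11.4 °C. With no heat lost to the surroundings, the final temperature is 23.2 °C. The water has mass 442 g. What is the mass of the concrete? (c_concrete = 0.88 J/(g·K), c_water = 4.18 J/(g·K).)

m ≈ 136 g

Heat lost by the concrete = heat gained by the water:
m·0.88·(206 − 23.2) = 442·4.18·(23.2 − 11.4)
160.86 m = 21801  ⇒  m ≈ 135.5 g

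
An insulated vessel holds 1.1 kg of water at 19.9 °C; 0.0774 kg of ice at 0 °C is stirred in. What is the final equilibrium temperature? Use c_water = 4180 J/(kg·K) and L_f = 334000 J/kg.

Energy balance with sensible and latent terms:
melt ice: 0.0774·334000 = 25852
  warm the meltwater: 323.53 T
  water cools: 1.1·4180·(T − 19.9) = 4598(T − 19.9)
4921.5 T = 91500 − 25852 = 65649
T ≈ 13.34 °C. Since T > 0 °C, the all-ice-melts assumption holds.

T_f ≈ 13.3 °C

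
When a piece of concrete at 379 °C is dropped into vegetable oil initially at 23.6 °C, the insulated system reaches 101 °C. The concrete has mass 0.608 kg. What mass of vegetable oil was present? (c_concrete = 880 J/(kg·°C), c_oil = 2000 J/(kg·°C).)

m ≈ 0.961 kg

|Q_concrete| = |Q_oil|:
0.608·880·(379 − 101) = m·2000·(101 − 23.6)
154800 m = 148741  ⇒  m ≈ 0.9609 kg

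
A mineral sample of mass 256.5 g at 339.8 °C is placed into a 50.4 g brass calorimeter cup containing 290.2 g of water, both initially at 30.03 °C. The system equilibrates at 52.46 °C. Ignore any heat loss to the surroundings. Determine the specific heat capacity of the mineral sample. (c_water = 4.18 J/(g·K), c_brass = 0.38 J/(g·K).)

c ≈ 0.375 J/(g·K)

Heat gained plus heat lost sum to zero:
256.5·c·(52.46 − 339.8) + 290.2·4.18·(52.46 − 30.03) + 50.4·0.38·(52.46 − 30.03) = 0
-73703 c = -27638
c = -27638/-73703 ≈ 0.375 J/(g·K)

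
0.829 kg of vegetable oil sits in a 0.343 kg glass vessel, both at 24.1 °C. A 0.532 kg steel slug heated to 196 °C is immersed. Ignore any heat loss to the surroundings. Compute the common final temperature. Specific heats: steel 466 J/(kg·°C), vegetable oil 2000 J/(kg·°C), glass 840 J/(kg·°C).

T_f ≈ 43.5 °C

Energy conservation, ΣQ = 0:
0.532*466*(T − 196) + 0.829*2000*(T − 24.1) + 0.343*840*(T − 24.1) = 0
247.91(T − 196) + 1658(T − 24.1) + 288.12(T − 24.1) = 0
2194 T = 95492
T ≈ 43.52 °C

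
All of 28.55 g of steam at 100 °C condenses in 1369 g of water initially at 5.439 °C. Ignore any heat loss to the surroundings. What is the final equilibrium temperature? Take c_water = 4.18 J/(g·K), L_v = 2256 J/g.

Setting the total heat transfer to zero:
steam→water at 100 °C releases m L_v = 28.55×2256 = 64409; condensate cools 100→T: 28.55×4.18×(T − 100) = 119.34(T − 100); original water: 5722.4(T − 5.439)
5841.8 T = 64409 + 11934 + 31124 = 107467
T ≈ 18.40 °C, under the boiling point, so the assumption holds.

T_f ≈ 18.4 °C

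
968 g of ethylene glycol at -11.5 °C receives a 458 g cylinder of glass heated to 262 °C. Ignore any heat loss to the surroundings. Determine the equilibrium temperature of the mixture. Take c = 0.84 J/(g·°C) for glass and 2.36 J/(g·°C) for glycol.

T_f is the heat-capacity-weighted average of the initial temperatures:
T_f = (384.72*262 + 2284.5*(-11.5)) / (384.72 + 2284.5)
    = 74525 / 2669.2 ≈ 27.92 °C

T_f ≈ 27.9 °C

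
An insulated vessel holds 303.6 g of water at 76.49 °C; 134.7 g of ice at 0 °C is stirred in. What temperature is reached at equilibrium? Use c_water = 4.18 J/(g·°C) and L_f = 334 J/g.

T_f ≈ 28.4 °C

Let T be the final temperature. ΣQ_i = 0:
fusion: m_ice L_f = 134.7·334 = 44990
  warm the meltwater: 563.05 T
  water cools: 303.6·4.18·(T − 76.49) = 1269(T − 76.49)
1832.1 T = 97069 − 44990 = 52080
T ≈ 28.43 °C (positive, so assuming full melt was valid).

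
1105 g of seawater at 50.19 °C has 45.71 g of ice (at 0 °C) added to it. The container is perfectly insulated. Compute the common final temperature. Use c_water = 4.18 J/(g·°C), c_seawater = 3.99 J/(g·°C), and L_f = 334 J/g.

Heat gained plus heat lost sum to zero:
latent heat to melt: 45.71×334 = 15267
  warm the meltwater: 191.07 T
  seawater: 4408.9(T − 50.19)
4600 T = 221285 − 15267 = 206018
T ≈ 44.79 °C (positive, so assuming full melt was valid).

T_f ≈ 44.8 °C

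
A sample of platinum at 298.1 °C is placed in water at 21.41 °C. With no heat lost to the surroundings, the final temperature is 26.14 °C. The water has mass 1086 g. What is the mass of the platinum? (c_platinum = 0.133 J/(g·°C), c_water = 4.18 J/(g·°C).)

|Q_platinum| = |Q_water|:
m×0.133×(298.1 − 26.14) = 1086×4.18×(26.14 − 21.41)
36.17 m = 21472  ⇒  m ≈ 593.6 g

m ≈ 594 g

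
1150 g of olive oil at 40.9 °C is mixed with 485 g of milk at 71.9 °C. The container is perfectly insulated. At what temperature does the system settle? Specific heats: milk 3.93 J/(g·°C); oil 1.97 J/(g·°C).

T_f ≈ 55.1 °C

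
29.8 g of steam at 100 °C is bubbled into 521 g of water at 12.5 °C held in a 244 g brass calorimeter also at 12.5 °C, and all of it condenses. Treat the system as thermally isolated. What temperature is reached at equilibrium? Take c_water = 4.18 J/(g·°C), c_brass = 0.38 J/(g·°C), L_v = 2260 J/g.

Let T be the final temperature. ΣQ_i = 0:
condense steam: −29.8·2260 = −67348; condensate cools 100→T: 29.8·4.18·(T − 100) = 124.56(T − 100); water warms: 521·4.18·(T − 12.5) = 2177.8(T − 12.5); cup: 92.72(T − 12.5)
2395.1 T = 67348 + 12456 + 28381 = 108186
T ≈ 45.17 °C (< 100 °C, so full condensation is consistent).

T_f ≈ 45.2 °C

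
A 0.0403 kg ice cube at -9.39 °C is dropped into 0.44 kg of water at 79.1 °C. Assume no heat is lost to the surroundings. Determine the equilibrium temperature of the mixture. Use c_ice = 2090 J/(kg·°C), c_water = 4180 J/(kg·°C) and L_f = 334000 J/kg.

T_f ≈ 65.4 °C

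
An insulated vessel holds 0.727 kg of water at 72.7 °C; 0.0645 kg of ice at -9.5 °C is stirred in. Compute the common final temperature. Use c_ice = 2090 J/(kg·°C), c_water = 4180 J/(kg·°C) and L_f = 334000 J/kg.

T_f ≈ 59.9 °C

Net heat exchanged in the isolated system is zero:
ice -9.5→0 °C: 0.0645×2090×9.5 = 1280.6
  melt ice: 0.0645×334000 = 21543
  meltwater 0→T: 0.0645×4180×T = 269.61 T
  water cools: 0.727×4180×(T − 72.7) = 3038.9(T − 72.7)
3308.5 T = 220925 − 22824 = 198101
T ≈ 59.88 °C (positive, so assuming full melt was valid).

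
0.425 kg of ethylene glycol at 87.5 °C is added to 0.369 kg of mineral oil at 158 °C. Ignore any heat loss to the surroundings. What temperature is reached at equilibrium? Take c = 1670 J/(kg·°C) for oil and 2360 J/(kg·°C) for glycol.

T_f ≈ 114.3 °C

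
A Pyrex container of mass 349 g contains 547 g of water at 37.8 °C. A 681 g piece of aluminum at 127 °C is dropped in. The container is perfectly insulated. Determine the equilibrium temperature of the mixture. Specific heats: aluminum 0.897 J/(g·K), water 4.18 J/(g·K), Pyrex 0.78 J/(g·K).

T_f ≈ 55.0 °C

Heat gained plus heat lost sum to zero:
681·0.897·(T − 127) + 547·4.18·(T − 37.8) + 349·0.78·(T − 37.8) = 0
610.86(T − 127) + 2286.5(T − 37.8) + 272.22(T − 37.8) = 0
(610.86 + 2286.5 + 272.22) T = 610.86·127 + 2286.5·37.8 + 272.22·37.8
T = 174297/3169.5 ≈ 54.99 °C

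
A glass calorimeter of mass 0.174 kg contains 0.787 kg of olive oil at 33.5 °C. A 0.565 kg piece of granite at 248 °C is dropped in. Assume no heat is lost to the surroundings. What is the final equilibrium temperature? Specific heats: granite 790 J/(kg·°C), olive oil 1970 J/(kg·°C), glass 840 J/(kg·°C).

T_f ≈ 78.2 °C

Energy conservation, ΣQ = 0:
0.565×790×(T − 248) + 0.787×1970×(T − 33.5) + 0.174×840×(T − 33.5) = 0
446.35(T − 248) + 1550.4(T − 33.5) + 146.16(T − 33.5) = 0
(446.35 + 1550.4 + 146.16) T = 446.35×248 + 1550.4×33.5 + 146.16×33.5
T ≈ 78.18 °C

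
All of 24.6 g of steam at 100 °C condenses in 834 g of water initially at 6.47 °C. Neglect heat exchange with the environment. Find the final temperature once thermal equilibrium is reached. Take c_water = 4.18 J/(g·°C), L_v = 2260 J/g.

Taking heat into each body as positive, Σ m c ΔT = 0:
latent heat released on condensation: 24.6×2260 = 55596
  condensate cools 100→T: 24.6×4.18×(T − 100) = 102.83(T − 100)
  water warms: 834×4.18×(T − 6.47) = 3486.1(T − 6.47)
3588.9 T = 55596 + 10283 + 22555 = 88434
T ≈ 24.64 °C (< 100 °C, so full condensation is consistent).

T_f ≈ 24.6 °C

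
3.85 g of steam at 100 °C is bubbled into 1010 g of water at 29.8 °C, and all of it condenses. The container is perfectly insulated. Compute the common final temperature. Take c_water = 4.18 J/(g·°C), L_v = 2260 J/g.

Heat gained plus heat lost sum to zero:
latent heat released on condensation: 3.85×2260 = 8701
  condensed water 100 °C→T: 16.09(T − 100)
  water warms: 1010×4.18×(T − 29.8) = 4221.8(T − 29.8)
4237.9 T = 8701 + 1609.3 + 125810 = 136120
T ≈ 32.12 °C — below 100 °C, confirming all the steam condensed.

T_f ≈ 32.1 °C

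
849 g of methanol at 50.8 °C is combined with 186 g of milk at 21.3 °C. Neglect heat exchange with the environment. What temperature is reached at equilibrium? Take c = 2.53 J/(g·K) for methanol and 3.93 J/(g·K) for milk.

T_f ≈ 43.3 °C

With ΣQ=0 the equilibrium temperature is the m·c-weighted mean:
T_f = (2148*50.8 + 730.98*21.3) / (2148 + 730.98)
    = 124687 / 2878.9 ≈ 43.31 °C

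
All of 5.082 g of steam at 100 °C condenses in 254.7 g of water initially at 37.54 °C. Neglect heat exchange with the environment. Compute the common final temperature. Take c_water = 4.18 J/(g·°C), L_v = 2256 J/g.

T_f ≈ 49.3 °C

Sum of m c ΔT and latent-heat terms is zero:
steam→water at 100 °C releases m L_v = 5.082·2256 = 11465
  condensed water 100 °C→T: 21.24(T − 100)
  water warms: 254.7·4.18·(T − 37.54) = 1064.6(T − 37.54)
1085.9 T = 11465 + 2124.3 + 39967 = 53556
T ≈ 49.32 °C (< 100 °C, so full condensation is consistent).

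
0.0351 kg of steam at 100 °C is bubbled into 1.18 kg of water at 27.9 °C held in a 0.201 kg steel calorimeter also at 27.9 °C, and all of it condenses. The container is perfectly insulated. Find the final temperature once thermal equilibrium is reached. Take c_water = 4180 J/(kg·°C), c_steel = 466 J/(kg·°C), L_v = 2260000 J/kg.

Sum of m c ΔT and latent-heat terms is zero:
latent heat released on condensation: 0.0351·2260000 = 79326
  condensed water 100 °C→T: 146.72(T − 100)
  water warms: 1.18·4180·(T − 27.9) = 4932.4(T − 27.9)
  cup: 93.67(T − 27.9)
5172.8 T = 79326 + 14672 + 140227 = 234225
T ≈ 45.28 °C (< 100 °C, so full condensation is consistent).

T_f ≈ 45.3 °C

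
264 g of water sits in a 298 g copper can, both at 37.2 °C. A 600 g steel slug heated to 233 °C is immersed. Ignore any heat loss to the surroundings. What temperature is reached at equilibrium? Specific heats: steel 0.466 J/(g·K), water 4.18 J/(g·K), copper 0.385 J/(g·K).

T_f is the heat-capacity-weighted average of the initial temperatures:
T_f = (279.6×233 + 1103.5×37.2 + 114.73×37.2) / (279.6 + 1103.5 + 114.73)
    = 110466 / 1497.8 ≈ 73.75 °C

T_f ≈ 73.7 °C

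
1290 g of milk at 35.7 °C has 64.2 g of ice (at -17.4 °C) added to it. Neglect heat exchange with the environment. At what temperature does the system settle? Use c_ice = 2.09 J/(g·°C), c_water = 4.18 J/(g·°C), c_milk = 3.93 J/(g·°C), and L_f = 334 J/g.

Energy conservation, ΣQ = 0:
ice -17.4→0 °C: 64.2·2.09·17.4 = 2334.7; latent heat to melt: 64.2·334 = 21443; warm the meltwater: 268.36 T; milk: 5069.7(T − 35.7)
5338.1 T = 180988 − 23777 = 157211
T ≈ 29.45 °C (positive, so assuming full melt was valid).

T_f ≈ 29.5 °C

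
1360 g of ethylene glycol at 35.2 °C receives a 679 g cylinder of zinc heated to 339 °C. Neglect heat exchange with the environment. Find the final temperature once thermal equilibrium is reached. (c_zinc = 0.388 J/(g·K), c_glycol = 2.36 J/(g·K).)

T_f ≈ 58.2 °C

Heat lost by the zinc equals heat gained by the glycol:
679*0.388*(339 − T) = 1360*2.36*(T − 35.2)
263.45(339 − T) = 3209.6(T − 35.2)
3473.1 T = 202288  ⇒  T ≈ 58.25 °C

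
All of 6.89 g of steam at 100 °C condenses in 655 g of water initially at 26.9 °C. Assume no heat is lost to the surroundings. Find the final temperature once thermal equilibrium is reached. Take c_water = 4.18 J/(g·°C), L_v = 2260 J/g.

Energy conservation, ΣQ = 0:
steam→water at 100 °C releases m L_v = 6.89×2260 = 15571; condensate cools 100→T: 6.89×4.18×(T − 100) = 28.8(T − 100); original water: 2737.9(T − 26.9)
2766.7 T = 15571 + 2880 + 73650 = 92101
T ≈ 33.29 °C, under the boiling point, so the assumption holds.

T_f ≈ 33.3 °C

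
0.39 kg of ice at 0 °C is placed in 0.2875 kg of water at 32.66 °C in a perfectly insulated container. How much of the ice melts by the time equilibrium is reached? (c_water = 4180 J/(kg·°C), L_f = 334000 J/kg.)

Cooling the water to 0 °C releases 0.2875·4180·32.66 = 39249 J.
To melt every bit of ice: 0.39·334000 = 130260 J.
39249 J < 130260 J, so only part of the ice melts and the system sits at 0 °C.
Mass melted = 39249/334000 ≈ 0.1175 kg.

m_melted ≈ 0.118 kg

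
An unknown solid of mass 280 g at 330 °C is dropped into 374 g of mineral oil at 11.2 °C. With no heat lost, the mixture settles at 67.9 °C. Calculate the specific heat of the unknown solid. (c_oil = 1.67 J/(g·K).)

Heat lost by the unknown solid = heat gained by the oil:
280·c·(330 − 67.9) = 374·1.67·(67.9 − 11.2)
73388 c = 35414  ⇒  c ≈ 0.4826 J/(g·K)

c ≈ 0.483 J/(g·K)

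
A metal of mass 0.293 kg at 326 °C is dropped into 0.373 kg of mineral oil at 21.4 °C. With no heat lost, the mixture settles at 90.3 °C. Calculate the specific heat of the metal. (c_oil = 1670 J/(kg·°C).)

c ≈ 621 J/(kg·°C)

Heat lost by the metal = heat gained by the oil:
0.293×c×(326 − 90.3) = 0.373×1670×(90.3 − 21.4)
69.06 c = 42918  ⇒  c ≈ 621.5 J/(kg·°C)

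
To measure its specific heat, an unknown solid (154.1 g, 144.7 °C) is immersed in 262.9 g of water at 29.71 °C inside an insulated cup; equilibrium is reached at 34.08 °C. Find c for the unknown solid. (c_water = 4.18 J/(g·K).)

m_s c (T_s − T_f) = m_water c_water (T_f − T_0):
154.1·c·(144.7 − 34.08) = 262.9·4.18·(34.08 − 29.71)
17047 c = 4802.3  ⇒  c ≈ 0.2817 J/(g·K)

c ≈ 0.282 J/(g·K)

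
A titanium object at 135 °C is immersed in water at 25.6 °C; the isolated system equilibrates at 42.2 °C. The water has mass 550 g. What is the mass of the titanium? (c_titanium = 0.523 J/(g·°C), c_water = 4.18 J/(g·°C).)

Heat lost by the titanium = heat gained by the water:
m×0.523×(135 − 42.2) = 550×4.18×(42.2 − 25.6)
48.53 m = 38163  ⇒  m ≈ 786.3 g

m ≈ 786 g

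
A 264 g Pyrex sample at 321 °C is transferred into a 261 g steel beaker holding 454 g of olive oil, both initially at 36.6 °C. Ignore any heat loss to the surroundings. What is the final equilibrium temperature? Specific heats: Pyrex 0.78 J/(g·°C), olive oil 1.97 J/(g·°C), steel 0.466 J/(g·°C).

T_f ≈ 84.5 °C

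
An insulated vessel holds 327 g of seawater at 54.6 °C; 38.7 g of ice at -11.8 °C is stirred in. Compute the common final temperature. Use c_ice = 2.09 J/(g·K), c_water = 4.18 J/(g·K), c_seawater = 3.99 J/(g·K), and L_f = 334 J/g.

T_f ≈ 39.1 °C

Taking heat into each body as positive, Σ m c ΔT = 0:
warm ice to 0 °C: 38.7·2.09·(0 − (-11.8)) = 954.42
  latent heat to melt: 38.7·334 = 12926
  warm the meltwater: 161.77 T
  seawater cools: 327·3.99·(T − 54.6) = 1304.7(T − 54.6)
1466.5 T = 71238 − 13880 = 57358
T ≈ 39.11 °C. Since T > 0 °C, the all-ice-melts assumption holds.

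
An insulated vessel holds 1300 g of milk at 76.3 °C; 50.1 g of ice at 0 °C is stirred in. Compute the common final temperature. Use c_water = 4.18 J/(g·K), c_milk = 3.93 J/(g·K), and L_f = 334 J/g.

T_f ≈ 70.1 °C

Let T be the final temperature. ΣQ_i = 0:
latent heat to melt: 50.1·334 = 16733; meltwater 0→T: 50.1·4.18·T = 209.42 T; milk cools: 1300·3.93·(T − 76.3) = 5109(T − 76.3)
5318.4 T = 389817 − 16733 = 373083
T ≈ 70.15 °C (positive, so assuming full melt was valid).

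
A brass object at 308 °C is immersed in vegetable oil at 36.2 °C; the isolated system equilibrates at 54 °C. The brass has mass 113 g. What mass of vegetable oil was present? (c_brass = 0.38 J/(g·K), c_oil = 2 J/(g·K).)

Heat lost by the brass = heat gained by the oil:
113·0.38·(308 − 54) = m·2·(54 − 36.2)
35.6 m = 10907  ⇒  m ≈ 306.4 g

m ≈ 306 g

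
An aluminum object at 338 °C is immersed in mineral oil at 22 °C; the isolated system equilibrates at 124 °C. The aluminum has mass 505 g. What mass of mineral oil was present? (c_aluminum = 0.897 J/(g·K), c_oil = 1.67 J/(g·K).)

m ≈ 569 g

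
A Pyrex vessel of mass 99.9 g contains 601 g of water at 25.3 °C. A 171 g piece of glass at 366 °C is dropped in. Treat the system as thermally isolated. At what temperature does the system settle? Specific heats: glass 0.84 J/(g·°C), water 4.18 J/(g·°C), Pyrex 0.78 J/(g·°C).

T_f ≈ 43.2 °C

Setting the total heat transfer to zero:
171×0.84×(T − 366) + 601×4.18×(T − 25.3) + 99.9×0.78×(T − 25.3) = 0
143.64(T − 366) + 2512.2(T − 25.3) + 77.92(T − 25.3) = 0
2733.7 T = 118102
T = 118102/2733.7 ≈ 43.20 °C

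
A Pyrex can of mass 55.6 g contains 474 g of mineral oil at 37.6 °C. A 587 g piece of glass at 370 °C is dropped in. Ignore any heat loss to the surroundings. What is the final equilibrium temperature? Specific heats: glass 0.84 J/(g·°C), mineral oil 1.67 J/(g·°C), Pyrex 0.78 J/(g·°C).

T_f ≈ 161.0 °C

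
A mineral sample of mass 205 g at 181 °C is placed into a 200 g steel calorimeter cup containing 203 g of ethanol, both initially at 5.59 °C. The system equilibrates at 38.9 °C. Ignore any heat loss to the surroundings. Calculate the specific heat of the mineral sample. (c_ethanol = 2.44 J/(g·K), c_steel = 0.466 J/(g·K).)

c ≈ 0.673 J/(g·K)

Conservation of energy gives ΣQ = 0:
205·c·(38.9 − 181) + 203·2.44·(38.9 − 5.59) + 200·0.466·(38.9 − 5.59) = 0
-29130 c = -19604
c = -19604/-29130 ≈ 0.673 J/(g·K)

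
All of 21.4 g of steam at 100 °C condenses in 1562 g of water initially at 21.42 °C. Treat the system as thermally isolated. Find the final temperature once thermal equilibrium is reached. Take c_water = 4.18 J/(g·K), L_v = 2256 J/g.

Taking heat into each body as positive, Σ m c ΔT = 0:
condense steam: −21.4·2256 = −48278
  condensate cools 100→T: 21.4·4.18·(T − 100) = 89.45(T − 100)
  original water: 6529.2(T − 21.42)
6618.6 T = 48278 + 8945.2 + 139855 = 197078
T ≈ 29.78 °C, under the boiling point, so the assumption holds.

T_f ≈ 29.8 °C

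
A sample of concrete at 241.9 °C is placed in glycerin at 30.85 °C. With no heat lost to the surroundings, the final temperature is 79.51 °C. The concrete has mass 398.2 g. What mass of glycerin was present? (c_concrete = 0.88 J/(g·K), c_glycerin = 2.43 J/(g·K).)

Heat lost by the concrete = heat gained by the glycerin:
398.2×0.88×(241.9 − 79.51) = m×2.43×(79.51 − 30.85)
118.24 m = 56904  ⇒  m ≈ 481.2 g

m ≈ 481 g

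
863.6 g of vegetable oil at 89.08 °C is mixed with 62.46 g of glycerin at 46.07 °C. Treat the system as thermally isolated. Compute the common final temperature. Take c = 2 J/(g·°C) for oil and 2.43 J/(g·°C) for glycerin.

Set heat shed by the hot body equal to heat absorbed by the cold body:
863.6·2·(89.08 − T) = 62.46·2.43·(T − 46.07)
1727.2(89.08 − T) = 151.78(T − 46.07)
1879 T = 160851  ⇒  T ≈ 85.61 °C

T_f ≈ 85.6 °C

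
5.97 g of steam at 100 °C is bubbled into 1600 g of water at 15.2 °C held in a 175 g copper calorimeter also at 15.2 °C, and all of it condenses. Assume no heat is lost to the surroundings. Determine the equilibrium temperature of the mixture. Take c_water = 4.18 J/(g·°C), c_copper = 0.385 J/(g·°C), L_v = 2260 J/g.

T_f ≈ 17.5 °C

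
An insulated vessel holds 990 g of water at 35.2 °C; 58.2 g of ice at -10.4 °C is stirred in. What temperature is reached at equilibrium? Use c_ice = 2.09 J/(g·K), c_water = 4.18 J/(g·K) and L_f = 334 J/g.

Heat gained plus heat lost sum to zero:
ice -10.4→0 °C: 58.2×2.09×10.4 = 1265
  melt ice: 58.2×334 = 19439
  warm the meltwater: 243.28 T
  water: 4138.2(T − 35.2)
4381.5 T = 145665 − 20704 = 124961
T ≈ 28.52 °C. Since T > 0 °C, the all-ice-melts assumption holds.

T_f ≈ 28.5 °C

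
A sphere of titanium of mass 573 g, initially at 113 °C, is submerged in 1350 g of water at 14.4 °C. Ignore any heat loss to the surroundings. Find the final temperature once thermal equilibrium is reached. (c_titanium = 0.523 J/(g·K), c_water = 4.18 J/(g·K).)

Conservation of energy gives ΣQ = 0:
573*0.523*(T − 113) + 1350*4.18*(T − 14.4) = 0
299.68(T − 113) + 5643(T − 14.4) = 0
5942.7 T = 115123
T ≈ 19.37 °C

T_f ≈ 19.4 °C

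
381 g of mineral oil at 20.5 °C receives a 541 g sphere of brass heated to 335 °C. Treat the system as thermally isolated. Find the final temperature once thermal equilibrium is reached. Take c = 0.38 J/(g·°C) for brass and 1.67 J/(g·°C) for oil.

T_f ≈ 97.3 °C

Energy conservation, ΣQ = 0:
541·0.38·(T − 335) + 381·1.67·(T − 20.5) = 0
841.85 T = 81913
T = 81913 / 841.85 = 97.3 °C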